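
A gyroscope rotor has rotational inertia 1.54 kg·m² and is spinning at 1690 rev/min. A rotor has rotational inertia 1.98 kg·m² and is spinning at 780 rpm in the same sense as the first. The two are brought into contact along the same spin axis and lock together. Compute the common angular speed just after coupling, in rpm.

No external torque acts about the common axis, so total angular momentum is conserved.
Taking A's sense as positive: L = (1.540)(1690) + (1.980)(780) = 4147 kg·m²·rpm.
Combined I = 1.540 + 1.980 = 3.520 kg·m².
ω_f = L / I = 4147 / 3.520 = 1178 rpm.

|ω_f| ≈ 1180 rpm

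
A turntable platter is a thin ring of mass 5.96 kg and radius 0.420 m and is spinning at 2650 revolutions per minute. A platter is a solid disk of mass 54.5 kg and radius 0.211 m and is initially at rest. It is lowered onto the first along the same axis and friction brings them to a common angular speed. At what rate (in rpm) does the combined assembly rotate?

|ω_f| ≈ 1230 rpm

No external torque acts about the common axis, so total angular momentum is conserved.
Moments of inertia: I_A = (5.96)(0.420)² = 1.051 kg·m²; I_B = ½(54.5)(0.211)² = 1.213 kg·m².
Taking A's sense as positive: L = (1.051)(2650) = 2786 kg·m²·rpm.
Combined I = 1.051 + 1.213 = 2.265 kg·m².
ω_f = L / I = 2786 / 2.265 = 1230 rpm.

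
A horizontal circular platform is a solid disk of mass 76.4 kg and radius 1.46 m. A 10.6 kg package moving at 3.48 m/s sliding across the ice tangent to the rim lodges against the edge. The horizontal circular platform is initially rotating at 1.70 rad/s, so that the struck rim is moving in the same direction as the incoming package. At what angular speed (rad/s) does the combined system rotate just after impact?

The axle reaction passes through the central axle and exerts no torque about it; angular momentum about the central axle is conserved through the impact.
I_p = ½(76.4)(1.46)² = 81.43 kg·m². Taking the sense of the package's angular momentum as positive, L_{package} = m v R = (10.6)(3.48)(1.46) = 53.86 kg·m²/s.
L_i = +I_p ω_p + m v R = +(81.43)(1.70) + 53.86 = 192.3 kg·m²/s.
After sticking, I_f = I_p + m R² = 81.43 + (10.6)(1.46)² = 104.0 kg·m².
ω_f = L_i / I_f = 192.3 / 104.0 = 1.848 rad/s.

|ω_f| ≈ 1.85 rad/s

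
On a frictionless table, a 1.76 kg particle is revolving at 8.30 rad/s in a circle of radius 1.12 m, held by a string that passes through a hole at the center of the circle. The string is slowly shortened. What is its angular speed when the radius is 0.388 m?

No torque about the axis ⇒ m r₁² ω₁ = m r₂² ω₂.
ω₂ = ω₁ (r₁/r₂)² = (8.30)(1.12/0.388)² = 69.16 rad/s.

ω₂ ≈ 69.2 rad/s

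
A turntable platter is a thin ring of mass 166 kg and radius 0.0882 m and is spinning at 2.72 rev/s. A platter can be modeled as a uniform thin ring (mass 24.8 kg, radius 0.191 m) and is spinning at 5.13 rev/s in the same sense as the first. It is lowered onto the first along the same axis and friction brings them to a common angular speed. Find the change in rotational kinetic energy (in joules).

ΔKE ≈ -61.0 J

The coupling torques are internal; angular momentum about the shared axis is conserved.
Moments of inertia: I_A = (166)(0.0882)² = 1.291 kg·m²; I_B = (24.8)(0.191)² = 0.9047 kg·m².
Taking A's sense as positive: L = (1.291)(2.72) + (0.9047)(5.13) = 8.154 kg·m²·rev/s.
Combined I = 1.291 + 0.9047 = 2.196 kg·m².
ω_f = L / I = 8.154 / 2.196 = 3.713 rev/s.
KE_i = ½ΣIω² = 658.6 J; KE_f = ½(2.196)(23.33)² = 597.6 J.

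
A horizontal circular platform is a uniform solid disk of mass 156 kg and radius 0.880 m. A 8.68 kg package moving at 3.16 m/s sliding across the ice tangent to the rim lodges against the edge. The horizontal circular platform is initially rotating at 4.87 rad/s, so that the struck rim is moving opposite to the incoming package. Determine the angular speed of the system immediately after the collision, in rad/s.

|ω_f| ≈ 4.02 rad/s

The axle reaction passes through the central axle and exerts no torque about it; angular momentum about the central axle is conserved through the impact.
I_p = ½(156)(0.880)² = 60.40 kg·m². Taking the sense of the package's angular momentum as positive, L_{package} = m v R = (8.68)(3.16)(0.880) = 24.14 kg·m²/s.
L_i = −I_p ω_p + m v R = −(60.40)(4.87) + 24.14 = -270.0 kg·m²/s.
After sticking, I_f = I_p + m R² = 60.40 + (8.68)(0.880)² = 67.12 kg·m².
ω_f = L_i / I_f = -270.0 / 67.12 = -4.023 rad/s.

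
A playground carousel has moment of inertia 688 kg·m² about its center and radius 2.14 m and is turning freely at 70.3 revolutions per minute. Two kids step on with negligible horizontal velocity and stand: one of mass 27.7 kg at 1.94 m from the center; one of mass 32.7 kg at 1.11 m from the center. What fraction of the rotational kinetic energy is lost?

fraction ≈ 0.174

No external torque acts about the center; L_before = L_after.
Added inertia Σmr² = (27.7)(1.94)² + (32.7)(1.11)² = 144.5 kg·m²; I_f = 688.0 + 144.5 = 832.5 kg·m².
ω_f = I_p ω_i / I_f = (688.0)(70.3) / 832.5 = 58.09 rpm.
KE_i = ½(688.0)(7.362 rad/s)² = 18640 J; KE_f = ½(832.5)(6.084)² = 15410 J.
Fraction lost = 0.1736.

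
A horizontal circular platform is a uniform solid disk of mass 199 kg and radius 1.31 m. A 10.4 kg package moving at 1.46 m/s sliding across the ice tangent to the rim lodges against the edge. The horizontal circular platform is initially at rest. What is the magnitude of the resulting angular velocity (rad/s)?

|ω_f| ≈ 0.105 rad/s

About the central axle the impulsive forces during the collision are internal, so angular momentum about that axis is conserved.
I_p = ½(199)(1.31)² = 170.8 kg·m². Taking the sense of the package's angular momentum as positive, L_{package} = m v R = (10.4)(1.46)(1.31) = 19.89 kg·m²/s.
L_i = 0 + 19.89 = 19.89 kg·m²/s.
After sticking, I_f = I_p + m R² = 170.8 + (10.4)(1.31)² = 188.6 kg·m².
ω_f = L_i / I_f = 19.89 / 188.6 = 0.1055 rad/s.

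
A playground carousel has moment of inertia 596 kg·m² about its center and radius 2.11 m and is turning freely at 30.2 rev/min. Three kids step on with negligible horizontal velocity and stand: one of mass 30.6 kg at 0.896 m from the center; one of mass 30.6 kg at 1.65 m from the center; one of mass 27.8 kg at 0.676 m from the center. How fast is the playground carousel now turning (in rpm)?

No external torque acts about the center; L_before = L_after.
Added inertia Σmr² = (30.6)(0.896)² + (30.6)(1.65)² + (27.8)(0.676)² = 120.6 kg·m²; I_f = 596.0 + 120.6 = 716.6 kg·m².
ω_f = I_p ω_i / I_f = (596.0)(30.2) / 716.6 = 25.12 rpm.

ω_f ≈ 25.1 rpm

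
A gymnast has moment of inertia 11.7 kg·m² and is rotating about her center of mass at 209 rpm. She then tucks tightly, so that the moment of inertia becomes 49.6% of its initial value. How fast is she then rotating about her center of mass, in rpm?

ω₂ ≈ 421 rpm

Angular momentum about the spin axis is conserved since the torque about it is zero.
I₂ = 0.496 × 11.7 = 5.803 kg·m².
ω₂ = I₁ω₁ / I₂ = (11.70)(209 rpm) / (5.803) = 421.4 rpm.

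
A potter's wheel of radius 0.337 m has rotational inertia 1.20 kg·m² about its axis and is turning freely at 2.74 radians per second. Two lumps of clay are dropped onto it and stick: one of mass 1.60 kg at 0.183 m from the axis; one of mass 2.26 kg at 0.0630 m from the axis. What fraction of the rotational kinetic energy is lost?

fraction ≈ 0.0495

The added mass arrives with no angular momentum about the axis, and any external torque about the axis is negligible, so the system's angular momentum is conserved.
Added inertia Σmr² = (1.60)(0.183)² + (2.26)(0.0630)² = 0.06255 kg·m²; I_f = 1.200 + 0.06255 = 1.263 kg·m².
ω_f = I_p ω_i / I_f = (1.200)(2.74) / 1.263 = 2.604 rad/s.
KE_i = ½(1.200)(2.740 rad/s)² = 4.505 J; KE_f = ½(1.263)(2.604)² = 4.281 J.
Fraction lost = 0.04954.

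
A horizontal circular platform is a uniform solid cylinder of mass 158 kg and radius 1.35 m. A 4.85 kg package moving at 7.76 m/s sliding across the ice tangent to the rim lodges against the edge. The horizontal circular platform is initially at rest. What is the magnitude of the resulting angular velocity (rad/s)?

About the central axle the impulsive forces during the collision are internal, so angular momentum about that axis is conserved.
I_p = ½(158)(1.35)² = 144.0 kg·m². Taking the sense of the package's angular momentum as positive, L_{package} = m v R = (4.85)(7.76)(1.35) = 50.81 kg·m²/s.
L_i = 0 + 50.81 = 50.81 kg·m²/s.
After sticking, I_f = I_p + m R² = 144.0 + (4.85)(1.35)² = 152.8 kg·m².
ω_f = L_i / I_f = 50.81 / 152.8 = 0.3325 rad/s.

|ω_f| ≈ 0.332 rad/s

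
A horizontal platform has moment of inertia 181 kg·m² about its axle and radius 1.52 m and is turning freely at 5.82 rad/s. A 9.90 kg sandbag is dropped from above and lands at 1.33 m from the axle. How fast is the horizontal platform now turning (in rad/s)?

The added mass arrives with no angular momentum about the axle, and any external torque about the axle is negligible, so the system's angular momentum is conserved.
Added inertia Σmr² = (9.90)(1.33)² = 17.51 kg·m²; I_f = 181.0 + 17.51 = 198.5 kg·m².
ω_f = I_p ω_i / I_f = (181.0)(5.82) / 198.5 = 5.307 rad/s.

ω_f ≈ 5.31 rad/s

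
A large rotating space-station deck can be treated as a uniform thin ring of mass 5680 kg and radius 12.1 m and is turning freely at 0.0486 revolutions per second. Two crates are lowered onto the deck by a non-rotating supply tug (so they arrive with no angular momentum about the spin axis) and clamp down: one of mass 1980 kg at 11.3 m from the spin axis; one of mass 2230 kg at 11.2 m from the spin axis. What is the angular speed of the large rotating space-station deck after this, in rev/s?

No external torque acts about the spin axis; L_before = L_after.
I_p = (5680)(12.1)² = 8.316e+05 kg·m².
Added inertia Σmr² = (1980)(11.3)² + (2230)(11.2)² = 5.326e+05 kg·m²; I_f = 8.316e+05 + 5.326e+05 = 1.364e+06 kg·m².
ω_f = I_p ω_i / I_f = (8.316e+05)(0.0486) / 1.364e+06 = 0.02963 rev/s.

ω_f ≈ 0.0296 rev/s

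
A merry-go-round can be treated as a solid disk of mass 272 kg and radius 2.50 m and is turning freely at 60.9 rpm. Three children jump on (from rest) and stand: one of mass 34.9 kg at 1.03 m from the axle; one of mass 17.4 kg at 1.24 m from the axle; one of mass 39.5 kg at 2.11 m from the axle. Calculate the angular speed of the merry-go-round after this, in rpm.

ω_f ≈ 47.5 rpm

No external torque acts about the axle; L_before = L_after.
I_p = ½(272)(2.50)² = 850.0 kg·m².
Added inertia Σmr² = (34.9)(1.03)² + (17.4)(1.24)² + (39.5)(2.11)² = 239.6 kg·m²; I_f = 850.0 + 239.6 = 1090 kg·m².
ω_f = I_p ω_i / I_f = (850.0)(60.9) / 1090 = 47.51 rpm.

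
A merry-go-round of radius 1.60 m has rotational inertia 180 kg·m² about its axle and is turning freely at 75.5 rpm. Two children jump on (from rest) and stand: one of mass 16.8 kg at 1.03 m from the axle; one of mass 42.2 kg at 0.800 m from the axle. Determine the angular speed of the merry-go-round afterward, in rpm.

The added mass arrives with no angular momentum about the axle, and any external torque about the axle is negligible, so the system's angular momentum is conserved.
Added inertia Σmr² = (16.8)(1.03)² + (42.2)(0.800)² = 44.83 kg·m²; I_f = 180.0 + 44.83 = 224.8 kg·m².
ω_f = I_p ω_i / I_f = (180.0)(75.5) / 224.8 = 60.45 rpm.

ω_f ≈ 60.4 rpm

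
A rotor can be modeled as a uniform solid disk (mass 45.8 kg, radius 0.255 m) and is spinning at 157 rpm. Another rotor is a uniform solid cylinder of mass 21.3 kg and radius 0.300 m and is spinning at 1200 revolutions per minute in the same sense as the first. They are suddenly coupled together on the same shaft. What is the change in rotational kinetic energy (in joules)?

No external torque acts about the common axis, so total angular momentum is conserved.
Moments of inertia: I_A = ½(45.8)(0.255)² = 1.489 kg·m²; I_B = ½(21.3)(0.300)² = 0.9585 kg·m².
Taking A's sense as positive: L = (1.489)(157) + (0.9585)(1200) = 1384 kg·m²·rpm.
Combined I = 1.489 + 0.9585 = 2.448 kg·m².
ω_f = L / I = 1384 / 2.448 = 565.5 rpm.
KE_i = ½ΣIω² = 7769 J; KE_f = ½(2.448)(59.21)² = 4291 J.

ΔKE ≈ -3480 J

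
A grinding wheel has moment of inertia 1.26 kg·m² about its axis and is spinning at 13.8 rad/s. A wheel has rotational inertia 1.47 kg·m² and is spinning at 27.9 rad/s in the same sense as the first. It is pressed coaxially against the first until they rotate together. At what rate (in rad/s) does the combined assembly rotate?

|ω_f| ≈ 21.4 rad/s

The coupling torques are internal; angular momentum about the shared axis is conserved.
Taking A's sense as positive: L = (1.260)(13.8) + (1.470)(27.9) = 58.40 kg·m²·rad/s.
Combined I = 1.260 + 1.470 = 2.730 kg·m².
ω_f = L / I = 58.40 / 2.730 = 21.39 rad/s.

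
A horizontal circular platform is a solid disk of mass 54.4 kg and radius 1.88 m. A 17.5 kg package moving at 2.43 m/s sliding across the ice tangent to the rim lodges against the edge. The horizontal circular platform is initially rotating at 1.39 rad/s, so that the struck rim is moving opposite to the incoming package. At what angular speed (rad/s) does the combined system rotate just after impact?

|ω_f| ≈ 0.340 rad/s

The axle reaction passes through the central axle and exerts no torque about it; angular momentum about the central axle is conserved through the impact.
I_p = ½(54.4)(1.88)² = 96.14 kg·m². Taking the sense of the package's angular momentum as positive, L_{package} = m v R = (17.5)(2.43)(1.88) = 79.95 kg·m²/s.
L_i = −I_p ω_p + m v R = −(96.14)(1.39) + 79.95 = -53.68 kg·m²/s.
After sticking, I_f = I_p + m R² = 96.14 + (17.5)(1.88)² = 158.0 kg·m².
ω_f = L_i / I_f = -53.68 / 158.0 = -0.3398 rad/s.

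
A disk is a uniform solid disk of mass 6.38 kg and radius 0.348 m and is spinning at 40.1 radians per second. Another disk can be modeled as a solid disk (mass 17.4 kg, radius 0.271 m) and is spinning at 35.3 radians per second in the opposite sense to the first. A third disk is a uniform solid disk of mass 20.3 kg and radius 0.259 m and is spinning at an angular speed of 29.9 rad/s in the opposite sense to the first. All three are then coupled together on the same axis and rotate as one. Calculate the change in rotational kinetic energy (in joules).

ΔKE ≈ -793 J

The coupling torques are internal; angular momentum about the shared axis is conserved.
Moments of inertia: I_A = ½(6.38)(0.348)² = 0.3863 kg·m²; I_B = ½(17.4)(0.271)² = 0.6389 kg·m²; I_C = ½(20.3)(0.259)² = 0.6809 kg·m².
Taking A's sense as positive: L = (0.3863)(40.1) − (0.6389)(35.3) − (0.6809)(29.9) = -27.42 kg·m²·rad/s.
Combined I = 0.3863 + 0.6389 + 0.6809 = 1.706 kg·m².
ω_f = L / I = -27.42 / 1.706 = -16.07 rad/s.
KE_i = ½ΣIω² = 1013 J; KE_f = ½(1.706)(16.07)² = 220.4 J.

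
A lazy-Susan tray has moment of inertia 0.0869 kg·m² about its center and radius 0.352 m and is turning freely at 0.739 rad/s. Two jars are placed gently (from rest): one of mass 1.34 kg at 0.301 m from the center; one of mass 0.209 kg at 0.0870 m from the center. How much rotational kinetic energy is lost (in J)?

No external torque acts about the center; L_before = L_after.
Added inertia Σmr² = (1.34)(0.301)² + (0.209)(0.0870)² = 0.1230 kg·m²; I_f = 0.08690 + 0.1230 = 0.2099 kg·m².
ω_f = I_p ω_i / I_f = (0.08690)(0.739) / 0.2099 = 0.3060 rad/s.
KE_i = ½(0.08690)(0.7390 rad/s)² = 0.02373 J; KE_f = ½(0.2099)(0.3060)² = 0.009825 J.

energy lost ≈ 0.0139 J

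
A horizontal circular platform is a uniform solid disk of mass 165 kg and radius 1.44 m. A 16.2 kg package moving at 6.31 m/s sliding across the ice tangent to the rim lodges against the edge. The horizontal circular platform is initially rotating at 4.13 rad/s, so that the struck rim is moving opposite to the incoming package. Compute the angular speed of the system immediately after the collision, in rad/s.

|ω_f| ≈ 2.73 rad/s

About the central axle the impulsive forces during the collision are internal, so angular momentum about that axis is conserved.
I_p = ½(165)(1.44)² = 171.1 kg·m². Taking the sense of the package's angular momentum as positive, L_{package} = m v R = (16.2)(6.31)(1.44) = 147.2 kg·m²/s.
L_i = −I_p ω_p + m v R = −(171.1)(4.13) + 147.2 = -559.3 kg·m²/s.
After sticking, I_f = I_p + m R² = 171.1 + (16.2)(1.44)² = 204.7 kg·m².
ω_f = L_i / I_f = -559.3 / 204.7 = -2.733 rad/s.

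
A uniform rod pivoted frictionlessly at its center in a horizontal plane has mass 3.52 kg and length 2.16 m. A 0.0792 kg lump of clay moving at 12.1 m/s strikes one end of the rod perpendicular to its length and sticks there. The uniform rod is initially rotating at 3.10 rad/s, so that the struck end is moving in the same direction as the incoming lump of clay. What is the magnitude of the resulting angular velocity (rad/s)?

|ω_f| ≈ 3.61 rad/s

About the pivot the impulsive forces during the collision are internal, so angular momentum about that axis is conserved.
I_p = (1/12)(3.52)(2.16)² = 1.369 kg·m². Taking the sense of the lump of clay's angular momentum as positive, L_{lump} = m v R = (0.0792)(12.1)(2.16/2) = 1.035 kg·m²/s.
L_i = +I_p ω_p + m v R = +(1.369)(3.10) + 1.035 = 5.278 kg·m²/s.
After sticking, I_f = I_p + m R² = 1.369 + (0.0792)(2.16/2)² = 1.461 kg·m².
ω_f = L_i / I_f = 5.278 / 1.461 = 3.612 rad/s.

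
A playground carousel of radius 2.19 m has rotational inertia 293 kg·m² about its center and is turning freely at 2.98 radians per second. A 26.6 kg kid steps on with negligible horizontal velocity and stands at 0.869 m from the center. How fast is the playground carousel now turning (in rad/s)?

The added mass arrives with no angular momentum about the center, and any external torque about the center is negligible, so the system's angular momentum is conserved.
Added inertia Σmr² = (26.6)(0.869)² = 20.09 kg·m²; I_f = 293.0 + 20.09 = 313.1 kg·m².
ω_f = I_p ω_i / I_f = (293.0)(2.98) / 313.1 = 2.789 rad/s.

ω_f ≈ 2.79 rad/s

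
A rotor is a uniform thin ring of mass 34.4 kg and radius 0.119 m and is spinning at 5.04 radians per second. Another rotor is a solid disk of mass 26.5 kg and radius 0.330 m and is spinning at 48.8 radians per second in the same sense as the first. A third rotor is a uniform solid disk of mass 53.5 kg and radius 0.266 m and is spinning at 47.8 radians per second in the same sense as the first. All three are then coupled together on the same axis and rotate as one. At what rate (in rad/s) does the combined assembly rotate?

The coupling torques are internal; angular momentum about the shared axis is conserved.
Moments of inertia: I_A = (34.4)(0.119)² = 0.4871 kg·m²; I_B = ½(26.5)(0.330)² = 1.443 kg·m²; I_C = ½(53.5)(0.266)² = 1.893 kg·m².
Taking A's sense as positive: L = (0.4871)(5.04) + (1.443)(48.8) + (1.893)(47.8) = 163.3 kg·m²·rad/s.
Combined I = 0.4871 + 1.443 + 1.893 = 3.823 kg·m².
ω_f = L / I = 163.3 / 3.823 = 42.73 rad/s.

|ω_f| ≈ 42.7 rad/s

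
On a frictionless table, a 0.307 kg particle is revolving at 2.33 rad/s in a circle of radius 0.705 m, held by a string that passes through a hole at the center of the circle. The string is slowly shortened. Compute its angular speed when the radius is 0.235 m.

ω₂ ≈ 21.0 rad/s

The constraining force is radial, so m r² ω about the center is conserved.
ω₂ = ω₁ (r₁/r₂)² = (2.33)(0.705/0.235)² = 20.97 rad/s.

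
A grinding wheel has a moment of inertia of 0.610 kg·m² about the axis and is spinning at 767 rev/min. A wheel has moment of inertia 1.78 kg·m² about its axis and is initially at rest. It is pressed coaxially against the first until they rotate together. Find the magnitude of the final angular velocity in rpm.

No external torque acts about the common axis, so total angular momentum is conserved.
Taking A's sense as positive: L = (0.6100)(767) = 467.9 kg·m²·rpm.
Combined I = 0.6100 + 1.780 = 2.390 kg·m².
ω_f = L / I = 467.9 / 2.390 = 195.8 rpm.

|ω_f| ≈ 196 rpm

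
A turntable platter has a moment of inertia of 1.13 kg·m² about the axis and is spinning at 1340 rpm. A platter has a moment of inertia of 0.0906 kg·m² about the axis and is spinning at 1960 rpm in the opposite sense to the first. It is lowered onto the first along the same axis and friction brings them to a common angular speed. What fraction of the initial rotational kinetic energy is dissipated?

fraction ≈ 0.384

No external torque acts about the common axis, so total angular momentum is conserved.
Taking A's sense as positive: L = (1.130)(1340) − (0.09060)(1960) = 1337 kg·m²·rpm.
Combined I = 1.130 + 0.09060 = 1.221 kg·m².
ω_f = L / I = 1337 / 1.221 = 1095 rpm.
KE_i = ½ΣIω² = 13030 J; KE_f = ½(1.221)(114.7)² = 8026 J.
Fraction dissipated = (KE_i − KE_f)/KE_i = 0.3843.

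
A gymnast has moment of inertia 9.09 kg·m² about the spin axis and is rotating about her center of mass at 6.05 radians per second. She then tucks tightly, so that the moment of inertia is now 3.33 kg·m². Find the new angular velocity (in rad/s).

ω₂ ≈ 16.5 rad/s

Angular momentum about the spin axis is conserved since the torque about it is zero.
ω₂ = I₁ω₁ / I₂ = (9.090)(6.05 rad/s) / (3.330) = 16.51 rad/s.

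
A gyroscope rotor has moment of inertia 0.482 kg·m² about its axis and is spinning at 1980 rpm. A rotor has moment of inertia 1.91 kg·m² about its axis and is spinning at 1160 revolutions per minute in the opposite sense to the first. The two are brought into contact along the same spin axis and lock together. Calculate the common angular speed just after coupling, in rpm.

No external torque acts about the common axis, so total angular momentum is conserved.
Taking A's sense as positive: L = (0.4820)(1980) − (1.910)(1160) = -1261 kg·m²·rpm.
Combined I = 0.4820 + 1.910 = 2.392 kg·m².
ω_f = L / I = -1261 / 2.392 = -527.3 rpm.

|ω_f| ≈ 527 rpm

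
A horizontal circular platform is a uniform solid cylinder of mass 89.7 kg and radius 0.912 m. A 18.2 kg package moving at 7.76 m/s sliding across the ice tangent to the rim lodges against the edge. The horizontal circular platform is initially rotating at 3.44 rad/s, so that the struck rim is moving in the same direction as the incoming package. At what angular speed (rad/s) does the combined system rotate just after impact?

|ω_f| ≈ 4.90 rad/s

About the central axle the impulsive forces during the collision are internal, so angular momentum about that axis is conserved.
I_p = ½(89.7)(0.912)² = 37.30 kg·m². Taking the sense of the package's angular momentum as positive, L_{package} = m v R = (18.2)(7.76)(0.912) = 128.8 kg·m²/s.
L_i = +I_p ω_p + m v R = +(37.30)(3.44) + 128.8 = 257.1 kg·m²/s.
After sticking, I_f = I_p + m R² = 37.30 + (18.2)(0.912)² = 52.44 kg·m².
ω_f = L_i / I_f = 257.1 / 52.44 = 4.903 rad/s.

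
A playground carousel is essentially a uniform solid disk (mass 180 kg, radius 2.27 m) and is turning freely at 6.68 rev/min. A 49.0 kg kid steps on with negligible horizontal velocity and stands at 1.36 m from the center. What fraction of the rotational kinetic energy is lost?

No external torque acts about the center; L_before = L_after.
I_p = ½(180)(2.27)² = 463.8 kg·m².
Added inertia Σmr² = (49.0)(1.36)² = 90.63 kg·m²; I_f = 463.8 + 90.63 = 554.4 kg·m².
ω_f = I_p ω_i / I_f = (463.8)(6.68) / 554.4 = 5.588 rpm.
KE_i = ½(463.8)(0.6995 rad/s)² = 113.5 J; KE_f = ½(554.4)(0.5852)² = 94.92 J.
Fraction lost = 0.1635.

fraction ≈ 0.163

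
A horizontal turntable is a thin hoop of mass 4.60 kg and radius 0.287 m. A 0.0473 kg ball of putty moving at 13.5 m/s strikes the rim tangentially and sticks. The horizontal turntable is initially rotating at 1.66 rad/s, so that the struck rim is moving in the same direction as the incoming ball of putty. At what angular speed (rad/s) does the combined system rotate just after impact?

|ω_f| ≈ 2.12 rad/s

About the axle the impulsive forces during the collision are internal, so angular momentum about that axis is conserved.
I_p = (4.60)(0.287)² = 0.3789 kg·m². Taking the sense of the ball of putty's angular momentum as positive, L_{ball} = m v R = (0.0473)(13.5)(0.287) = 0.1833 kg·m²/s.
L_i = +I_p ω_p + m v R = +(0.3789)(1.66) + 0.1833 = 0.8122 kg·m²/s.
After sticking, I_f = I_p + m R² = 0.3789 + (0.0473)(0.287)² = 0.3828 kg·m².
ω_f = L_i / I_f = 0.8122 / 0.3828 = 2.122 rad/s.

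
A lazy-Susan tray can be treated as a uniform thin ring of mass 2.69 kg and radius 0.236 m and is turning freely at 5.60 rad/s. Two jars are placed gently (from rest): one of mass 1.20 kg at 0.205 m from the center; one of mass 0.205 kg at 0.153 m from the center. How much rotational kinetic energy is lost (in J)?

energy lost ≈ 0.633 J

No external torque acts about the center; L_before = L_after.
I_p = (2.69)(0.236)² = 0.1498 kg·m².
Added inertia Σmr² = (1.20)(0.205)² + (0.205)(0.153)² = 0.05523 kg·m²; I_f = 0.1498 + 0.05523 = 0.2051 kg·m².
ω_f = I_p ω_i / I_f = (0.1498)(5.60) / 0.2051 = 4.092 rad/s.
KE_i = ½(0.1498)(5.600 rad/s)² = 2.349 J; KE_f = ½(0.2051)(4.092)² = 1.716 J.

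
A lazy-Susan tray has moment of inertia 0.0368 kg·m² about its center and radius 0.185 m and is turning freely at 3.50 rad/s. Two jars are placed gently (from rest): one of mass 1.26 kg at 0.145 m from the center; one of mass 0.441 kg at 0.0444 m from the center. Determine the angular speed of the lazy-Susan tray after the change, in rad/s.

ω_f ≈ 2.01 rad/s

No external torque acts about the center; L_before = L_after.
Added inertia Σmr² = (1.26)(0.145)² + (0.441)(0.0444)² = 0.02736 kg·m²; I_f = 0.03680 + 0.02736 = 0.06416 kg·m².
ω_f = I_p ω_i / I_f = (0.03680)(3.50) / 0.06416 = 2.007 rad/s.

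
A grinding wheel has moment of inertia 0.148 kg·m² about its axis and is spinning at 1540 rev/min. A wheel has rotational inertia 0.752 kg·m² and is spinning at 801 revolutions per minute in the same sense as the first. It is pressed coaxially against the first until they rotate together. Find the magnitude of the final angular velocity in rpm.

|ω_f| ≈ 923 rpm

The coupling torques are internal; angular momentum about the shared axis is conserved.
Taking A's sense as positive: L = (0.1480)(1540) + (0.7520)(801) = 830.3 kg·m²·rpm.
Combined I = 0.1480 + 0.7520 = 0.9000 kg·m².
ω_f = L / I = 830.3 / 0.9000 = 922.5 rpm.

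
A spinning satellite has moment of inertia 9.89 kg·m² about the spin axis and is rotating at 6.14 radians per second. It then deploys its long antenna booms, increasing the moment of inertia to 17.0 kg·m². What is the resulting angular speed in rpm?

ω₂ ≈ 34.1 rpm

No external torque acts about the spin axis, so angular momentum is conserved.
ω₂ = I₁ω₁ / I₂ = (9.890)(6.14 rad/s) / (17.00) = 3.572 rad/s = 34.11 rpm.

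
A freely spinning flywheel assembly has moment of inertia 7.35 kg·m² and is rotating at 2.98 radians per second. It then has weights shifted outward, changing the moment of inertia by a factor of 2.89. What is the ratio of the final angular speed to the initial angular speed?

ω₂/ω₁ ≈ 0.346

With no external torque about the axis, L is conserved: I₁ω₁ = I₂ω₂.
I₂ = 2.89 × 7.35 = 21.24 kg·m².
ω₂/ω₁ = I₁/I₂ = 7.350 / 21.24 = 0.3460.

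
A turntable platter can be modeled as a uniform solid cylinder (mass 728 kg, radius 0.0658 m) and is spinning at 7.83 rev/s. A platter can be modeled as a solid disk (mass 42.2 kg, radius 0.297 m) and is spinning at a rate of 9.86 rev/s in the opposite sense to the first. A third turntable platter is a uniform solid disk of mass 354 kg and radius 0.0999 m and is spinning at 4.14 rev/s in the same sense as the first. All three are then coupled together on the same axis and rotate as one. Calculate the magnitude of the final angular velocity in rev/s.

|ω_f| ≈ 0.250 rev/s

The coupling torques are internal; angular momentum about the shared axis is conserved.
Moments of inertia: I_A = ½(728)(0.0658)² = 1.576 kg·m²; I_B = ½(42.2)(0.297)² = 1.861 kg·m²; I_C = ½(354)(0.0999)² = 1.766 kg·m².
Taking A's sense as positive: L = (1.576)(7.83) − (1.861)(9.86) + (1.766)(4.14) = 1.302 kg·m²·rev/s.
Combined I = 1.576 + 1.861 + 1.766 = 5.204 kg·m².
ω_f = L / I = 1.302 / 5.204 = 0.2501 rev/s.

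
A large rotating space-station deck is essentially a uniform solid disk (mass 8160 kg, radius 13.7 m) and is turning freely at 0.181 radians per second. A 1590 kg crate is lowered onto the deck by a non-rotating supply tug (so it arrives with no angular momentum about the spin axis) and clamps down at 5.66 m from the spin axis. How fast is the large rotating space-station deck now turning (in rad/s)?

No external torque acts about the spin axis; L_before = L_after.
I_p = ½(8160)(13.7)² = 7.658e+05 kg·m².
Added inertia Σmr² = (1590)(5.66)² = 50940 kg·m²; I_f = 7.658e+05 + 50940 = 8.167e+05 kg·m².
ω_f = I_p ω_i / I_f = (7.658e+05)(0.181) / 8.167e+05 = 0.1697 rad/s.

ω_f ≈ 0.170 rad/s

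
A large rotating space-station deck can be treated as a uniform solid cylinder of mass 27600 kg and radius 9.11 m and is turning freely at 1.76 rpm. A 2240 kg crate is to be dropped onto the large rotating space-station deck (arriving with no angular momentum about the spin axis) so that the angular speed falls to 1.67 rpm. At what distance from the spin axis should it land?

The added mass arrives with no angular momentum about the spin axis, and any external torque about the spin axis is negligible, so the system's angular momentum is conserved.
I_p = ½(27600)(9.11)² = 1.145e+06 kg·m².
I_p ω_i = (I_p + m r²) ω_f ⇒ m r² = I_p(ω_i/ω_f − 1) = 1.145e+06(1.76/1.67 − 1) = 61720 kg·m².
r = √(61720/2240) = 5.249 m.

r ≈ 5.25 m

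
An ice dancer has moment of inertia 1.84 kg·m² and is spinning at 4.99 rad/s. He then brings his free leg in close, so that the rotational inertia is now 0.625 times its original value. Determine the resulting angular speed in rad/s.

No external torque acts about the spin axis, so angular momentum is conserved.
I₂ = 0.625 × 1.84 = 1.150 kg·m².
ω₂ = I₁ω₁ / I₂ = (1.840)(4.99 rad/s) / (1.150) = 7.984 rad/s.

ω₂ ≈ 7.98 rad/s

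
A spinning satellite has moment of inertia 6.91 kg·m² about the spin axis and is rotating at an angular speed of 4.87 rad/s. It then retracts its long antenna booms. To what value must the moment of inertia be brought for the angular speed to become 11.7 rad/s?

Angular momentum about the spin axis is conserved since the torque about it is zero.
I₂ = I₁ω₁ / ω₂ = (6.91)(4.87) / (11.7) = 2.876 kg·m².

I₂ ≈ 2.88 kg·m²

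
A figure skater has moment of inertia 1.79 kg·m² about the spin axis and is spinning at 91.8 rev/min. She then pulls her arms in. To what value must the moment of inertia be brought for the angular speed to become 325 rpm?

I₂ ≈ 0.506 kg·m²

Angular momentum about the spin axis is conserved since the torque about it is zero.
I₂ = I₁ω₁ / ω₂ = (1.79)(91.8) / (325) = 0.5056 kg·m².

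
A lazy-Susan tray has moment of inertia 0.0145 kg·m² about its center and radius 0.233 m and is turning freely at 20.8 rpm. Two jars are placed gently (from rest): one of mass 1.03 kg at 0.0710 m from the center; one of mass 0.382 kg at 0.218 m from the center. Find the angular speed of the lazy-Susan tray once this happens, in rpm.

ω_f ≈ 7.97 rpm

The added mass arrives with no angular momentum about the center, and any external torque about the center is negligible, so the system's angular momentum is conserved.
Added inertia Σmr² = (1.03)(0.0710)² + (0.382)(0.218)² = 0.02335 kg·m²; I_f = 0.01450 + 0.02335 = 0.03785 kg·m².
ω_f = I_p ω_i / I_f = (0.01450)(20.8) / 0.03785 = 7.969 rpm.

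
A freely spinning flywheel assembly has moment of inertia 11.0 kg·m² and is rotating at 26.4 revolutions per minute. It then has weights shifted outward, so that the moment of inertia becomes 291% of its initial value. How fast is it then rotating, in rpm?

ω₂ ≈ 9.07 rpm

No external torque acts about the spin axis, so angular momentum is conserved.
I₂ = 2.91 × 11.0 = 32.01 kg·m².
ω₂ = I₁ω₁ / I₂ = (11.00)(26.4 rpm) / (32.01) = 9.072 rpm.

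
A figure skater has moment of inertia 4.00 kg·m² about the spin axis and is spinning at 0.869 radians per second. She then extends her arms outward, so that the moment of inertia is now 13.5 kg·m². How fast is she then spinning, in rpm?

Angular momentum about the spin axis is conserved since the torque about it is zero.
ω₂ = I₁ω₁ / I₂ = (4.000)(0.869 rad/s) / (13.50) = 0.2575 rad/s = 2.459 rpm.

ω₂ ≈ 2.46 rpm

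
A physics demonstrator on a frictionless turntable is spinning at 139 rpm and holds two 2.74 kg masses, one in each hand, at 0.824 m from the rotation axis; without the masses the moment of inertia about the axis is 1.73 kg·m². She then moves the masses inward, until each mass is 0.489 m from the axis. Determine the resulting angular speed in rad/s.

No external torque acts about the spin axis, so angular momentum is conserved.
I₁ = 1.73 + 2(2.74)(0.824)² = 5.451 kg·m²; I₂ = 1.73 + 2(2.74)(0.489)² = 3.040 kg·m².
ω₂ = I₁ω₁ / I₂ = (5.451)(139 rpm) / (3.040) = 249.2 rpm = 26.10 rad/s.

ω₂ ≈ 26.1 rad/s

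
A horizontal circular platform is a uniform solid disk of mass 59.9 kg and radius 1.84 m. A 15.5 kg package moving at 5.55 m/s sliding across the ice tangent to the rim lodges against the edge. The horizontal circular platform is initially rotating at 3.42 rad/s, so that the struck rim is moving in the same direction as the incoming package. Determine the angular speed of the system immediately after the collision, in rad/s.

The axle reaction passes through the central axle and exerts no torque about it; angular momentum about the central axle is conserved through the impact.
I_p = ½(59.9)(1.84)² = 101.4 kg·m². Taking the sense of the package's angular momentum as positive, L_{package} = m v R = (15.5)(5.55)(1.84) = 158.3 kg·m²/s.
L_i = +I_p ω_p + m v R = +(101.4)(3.42) + 158.3 = 505.1 kg·m²/s.
After sticking, I_f = I_p + m R² = 101.4 + (15.5)(1.84)² = 153.9 kg·m².
ω_f = L_i / I_f = 505.1 / 153.9 = 3.282 rad/s.

|ω_f| ≈ 3.28 rad/s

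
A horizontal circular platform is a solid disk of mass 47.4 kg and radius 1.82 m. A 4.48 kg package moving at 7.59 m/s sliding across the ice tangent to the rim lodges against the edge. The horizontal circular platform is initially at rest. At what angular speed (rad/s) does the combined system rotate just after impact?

|ω_f| ≈ 0.663 rad/s

The axle reaction passes through the central axle and exerts no torque about it; angular momentum about the central axle is conserved through the impact.
I_p = ½(47.4)(1.82)² = 78.50 kg·m². Taking the sense of the package's angular momentum as positive, L_{package} = m v R = (4.48)(7.59)(1.82) = 61.89 kg·m²/s.
L_i = 0 + 61.89 = 61.89 kg·m²/s.
After sticking, I_f = I_p + m R² = 78.50 + (4.48)(1.82)² = 93.34 kg·m².
ω_f = L_i / I_f = 61.89 / 93.34 = 0.6630 rad/s.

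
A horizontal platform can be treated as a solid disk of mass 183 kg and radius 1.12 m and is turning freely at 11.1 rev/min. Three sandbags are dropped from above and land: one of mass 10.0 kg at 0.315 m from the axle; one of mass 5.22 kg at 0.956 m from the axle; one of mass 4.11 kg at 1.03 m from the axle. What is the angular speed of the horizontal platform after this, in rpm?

No external torque acts about the axle; L_before = L_after.
I_p = ½(183)(1.12)² = 114.8 kg·m².
Added inertia Σmr² = (10.0)(0.315)² + (5.22)(0.956)² + (4.11)(1.03)² = 10.12 kg·m²; I_f = 114.8 + 10.12 = 124.9 kg·m².
ω_f = I_p ω_i / I_f = (114.8)(11.1) / 124.9 = 10.20 rpm.

ω_f ≈ 10.2 rpm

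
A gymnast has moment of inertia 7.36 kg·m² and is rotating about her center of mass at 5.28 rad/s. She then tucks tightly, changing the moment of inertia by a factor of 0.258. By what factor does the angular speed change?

ω₂/ω₁ ≈ 3.88

No external torque acts about the spin axis, so angular momentum is conserved.
I₂ = 0.258 × 7.36 = 1.899 kg·m².
ω₂/ω₁ = I₁/I₂ = 7.360 / 1.899 = 3.876.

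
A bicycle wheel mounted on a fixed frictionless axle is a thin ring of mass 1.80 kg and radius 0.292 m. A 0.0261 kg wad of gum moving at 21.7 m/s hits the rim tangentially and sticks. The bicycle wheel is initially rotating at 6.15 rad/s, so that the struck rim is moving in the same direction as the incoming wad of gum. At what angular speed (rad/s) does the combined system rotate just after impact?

|ω_f| ≈ 7.12 rad/s

The axle reaction passes through the axle and exerts no torque about it; angular momentum about the axle is conserved through the impact.
I_p = (1.80)(0.292)² = 0.1535 kg·m². Taking the sense of the wad of gum's angular momentum as positive, L_{wad} = m v R = (0.0261)(21.7)(0.292) = 0.1654 kg·m²/s.
L_i = +I_p ω_p + m v R = +(0.1535)(6.15) + 0.1654 = 1.109 kg·m²/s.
After sticking, I_f = I_p + m R² = 0.1535 + (0.0261)(0.292)² = 0.1557 kg·m².
ω_f = L_i / I_f = 1.109 / 0.1557 = 7.124 rad/s.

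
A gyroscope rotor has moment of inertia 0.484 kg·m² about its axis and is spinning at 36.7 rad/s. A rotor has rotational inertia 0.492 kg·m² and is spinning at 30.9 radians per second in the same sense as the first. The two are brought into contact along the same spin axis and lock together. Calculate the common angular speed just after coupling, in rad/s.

|ω_f| ≈ 33.8 rad/s

The coupling torques are internal; angular momentum about the shared axis is conserved.
Taking A's sense as positive: L = (0.4840)(36.7) + (0.4920)(30.9) = 32.97 kg·m²·rad/s.
Combined I = 0.4840 + 0.4920 = 0.9760 kg·m².
ω_f = L / I = 32.97 / 0.9760 = 33.78 rad/s.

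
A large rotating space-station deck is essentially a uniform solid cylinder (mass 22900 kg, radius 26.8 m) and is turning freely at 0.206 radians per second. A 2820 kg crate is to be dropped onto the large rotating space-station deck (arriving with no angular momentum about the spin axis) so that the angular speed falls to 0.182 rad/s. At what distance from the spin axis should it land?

r ≈ 19.6 m

No external torque acts about the spin axis; L_before = L_after.
I_p = ½(22900)(26.8)² = 8.224e+06 kg·m².
I_p ω_i = (I_p + m r²) ω_f ⇒ m r² = I_p(ω_i/ω_f − 1) = 8.224e+06(0.206/0.182 − 1) = 1.084e+06 kg·m².
r = √(1.084e+06/2820) = 19.61 m.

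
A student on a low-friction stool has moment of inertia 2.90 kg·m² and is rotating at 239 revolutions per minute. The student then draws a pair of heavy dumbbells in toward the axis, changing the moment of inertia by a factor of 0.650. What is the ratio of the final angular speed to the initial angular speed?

With no external torque about the axis, L is conserved: I₁ω₁ = I₂ω₂.
I₂ = 0.650 × 2.90 = 1.885 kg·m².
ω₂/ω₁ = I₁/I₂ = 2.900 / 1.885 = 1.538.

ω₂/ω₁ ≈ 1.54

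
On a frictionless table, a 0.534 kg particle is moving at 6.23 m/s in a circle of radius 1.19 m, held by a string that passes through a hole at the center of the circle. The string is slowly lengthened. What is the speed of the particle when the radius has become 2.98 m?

Central (radial) force ⇒ zero torque about the center ⇒ m v r is constant.
v₂ = v₁ r₁ / r₂ = (6.23)(1.19) / (2.98) = 2.488 m/s.

v₂ ≈ 2.49 m/s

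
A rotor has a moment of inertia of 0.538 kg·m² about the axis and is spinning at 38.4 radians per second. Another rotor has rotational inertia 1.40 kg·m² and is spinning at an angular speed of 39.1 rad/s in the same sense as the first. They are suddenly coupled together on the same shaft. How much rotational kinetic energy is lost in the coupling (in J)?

ΔKE lost ≈ 0.0952 J

No external torque acts about the common axis, so total angular momentum is conserved.
Taking A's sense as positive: L = (0.5380)(38.4) + (1.400)(39.1) = 75.40 kg·m²·rad/s.
Combined I = 0.5380 + 1.400 = 1.938 kg·m².
ω_f = L / I = 75.40 / 1.938 = 38.91 rad/s.
KE_i = ½ΣIω² = 1467 J; KE_f = ½(1.938)(38.91)² = 1467 J.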